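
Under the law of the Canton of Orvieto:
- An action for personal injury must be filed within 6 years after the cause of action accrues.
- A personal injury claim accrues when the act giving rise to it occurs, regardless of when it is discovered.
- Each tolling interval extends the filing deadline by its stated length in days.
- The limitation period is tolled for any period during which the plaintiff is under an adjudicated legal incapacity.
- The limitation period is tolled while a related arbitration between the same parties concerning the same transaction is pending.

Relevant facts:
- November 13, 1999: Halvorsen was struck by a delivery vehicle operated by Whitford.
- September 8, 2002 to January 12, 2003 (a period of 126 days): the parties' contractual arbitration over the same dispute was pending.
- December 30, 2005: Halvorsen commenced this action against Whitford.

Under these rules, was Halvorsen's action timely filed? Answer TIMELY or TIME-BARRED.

TIMELY

The claim accrued on November 13, 1999, when the wrongful act occurred.
The untolled deadline — 6 years after November 13, 1999 — is November 13, 2005.
The pending related arbitration from September 8, 2002 to January 12, 2003 tolled the period for 126 days, extending the deadline to March 19, 2006.
Filing on December 30, 2005 beat the March 19, 2006 deadline — the action is timely.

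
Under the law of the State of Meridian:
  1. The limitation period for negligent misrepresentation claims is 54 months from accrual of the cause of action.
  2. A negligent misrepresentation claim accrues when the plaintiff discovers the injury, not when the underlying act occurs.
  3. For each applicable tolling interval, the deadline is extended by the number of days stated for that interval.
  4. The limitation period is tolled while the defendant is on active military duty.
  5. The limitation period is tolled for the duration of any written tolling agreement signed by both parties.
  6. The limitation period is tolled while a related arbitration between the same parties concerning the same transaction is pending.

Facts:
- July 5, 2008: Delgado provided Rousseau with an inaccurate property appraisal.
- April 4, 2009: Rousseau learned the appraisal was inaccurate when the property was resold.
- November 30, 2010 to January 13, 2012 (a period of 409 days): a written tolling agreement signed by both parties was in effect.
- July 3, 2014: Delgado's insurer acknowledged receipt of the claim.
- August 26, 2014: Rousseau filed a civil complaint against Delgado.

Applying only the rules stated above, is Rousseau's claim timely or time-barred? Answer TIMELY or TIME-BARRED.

Under the discovery rule, the claim accrued on April 4, 2009, when Rousseau discovered the injury — not on the July 5, 2008 date of the underlying act.
Adding the 54 months base period to April 4, 2009 gives a deadline of October 4, 2013, before any tolling.
The written tolling agreement from November 30, 2010 to January 13, 2012 tolled the period for 409 days, extending the deadline to November 17, 2014.
None of the other events listed affects the running of the period under the stated rules.
Filing on August 26, 2014 beat the November 17, 2014 deadline — the action is timely.

TIMELY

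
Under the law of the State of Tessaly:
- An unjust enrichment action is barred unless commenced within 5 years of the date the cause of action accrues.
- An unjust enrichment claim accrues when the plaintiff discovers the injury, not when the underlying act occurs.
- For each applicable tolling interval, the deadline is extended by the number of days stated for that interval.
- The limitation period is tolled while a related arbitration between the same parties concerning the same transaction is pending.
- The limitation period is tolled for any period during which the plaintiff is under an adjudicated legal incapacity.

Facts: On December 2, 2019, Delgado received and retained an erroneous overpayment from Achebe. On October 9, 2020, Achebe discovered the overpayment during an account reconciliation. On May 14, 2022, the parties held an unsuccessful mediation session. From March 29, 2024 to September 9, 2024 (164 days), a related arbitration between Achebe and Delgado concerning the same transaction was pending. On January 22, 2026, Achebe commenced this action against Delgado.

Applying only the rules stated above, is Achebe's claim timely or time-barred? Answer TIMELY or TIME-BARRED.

TIMELY

The claim did not accrue until Achebe discovered the injury on October 9, 2020; the December 2, 2019 act date does not start the clock under the stated rule.
5 years from October 9, 2020 is October 9, 2025.
The pending related arbitration from March 29, 2024 to September 9, 2024 tolled the period for 164 days, extending the deadline to March 22, 2026.
None of the other events listed affects the running of the period under the stated rules.
Filing on January 22, 2026 beat the March 22, 2026 deadline — the action is timely.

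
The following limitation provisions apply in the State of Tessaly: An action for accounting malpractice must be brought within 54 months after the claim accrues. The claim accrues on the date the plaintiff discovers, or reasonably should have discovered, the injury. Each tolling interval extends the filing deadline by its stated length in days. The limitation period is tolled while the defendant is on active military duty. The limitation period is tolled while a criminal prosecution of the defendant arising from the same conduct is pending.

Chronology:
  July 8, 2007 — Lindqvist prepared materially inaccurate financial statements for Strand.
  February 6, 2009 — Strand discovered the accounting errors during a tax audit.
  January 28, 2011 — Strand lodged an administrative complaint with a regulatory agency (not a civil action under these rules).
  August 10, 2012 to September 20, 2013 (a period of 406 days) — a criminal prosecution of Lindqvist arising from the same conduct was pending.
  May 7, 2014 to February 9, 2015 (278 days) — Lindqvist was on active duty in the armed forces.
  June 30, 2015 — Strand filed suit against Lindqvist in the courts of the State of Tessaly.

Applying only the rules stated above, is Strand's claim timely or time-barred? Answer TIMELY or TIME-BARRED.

TIME-BARRED

Under the discovery rule, the claim accrued on February 6, 2009, when Strand discovered the injury — not on the July 8, 2007 date of the underlying act.
The untolled deadline — 54 months after February 6, 2009 — is August 6, 2013.
The period was tolled for 406 days by the pending criminal prosecution (August 10, 2012 to September 20, 2013), pushing the deadline to September 16, 2014.
Because the defendant's active military service ran from May 7, 2014 to February 9, 2015, the deadline is extended by 278 days to June 21, 2015.
The other events in the timeline have no effect on the limitation period under the stated rules.
Strand filed on June 30, 2015, after the June 21, 2015 deadline, so the action is time-barred.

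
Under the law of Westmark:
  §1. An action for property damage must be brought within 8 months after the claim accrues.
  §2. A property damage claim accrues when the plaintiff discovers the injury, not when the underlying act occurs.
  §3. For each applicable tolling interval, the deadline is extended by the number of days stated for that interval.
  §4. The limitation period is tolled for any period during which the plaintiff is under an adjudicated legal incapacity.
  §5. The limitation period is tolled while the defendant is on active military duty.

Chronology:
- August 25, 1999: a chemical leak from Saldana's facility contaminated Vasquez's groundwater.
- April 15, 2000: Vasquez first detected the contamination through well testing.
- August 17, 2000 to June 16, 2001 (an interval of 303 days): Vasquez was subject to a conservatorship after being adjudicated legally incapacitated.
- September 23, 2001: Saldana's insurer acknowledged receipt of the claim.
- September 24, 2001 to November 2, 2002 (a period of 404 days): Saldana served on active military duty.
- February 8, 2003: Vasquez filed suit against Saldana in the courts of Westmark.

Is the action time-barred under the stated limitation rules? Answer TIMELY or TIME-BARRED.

Under the discovery rule, the claim accrued on April 15, 2000, when Vasquez discovered the injury — not on the August 25, 1999 date of the underlying act.
Adding the 8 months base period to April 15, 2000 gives a deadline of December 15, 2000, before any tolling.
The plaintiff's legal incapacity from August 17, 2000 to June 16, 2001 tolled the period for 303 days, extending the deadline to October 14, 2001.
The period was tolled for 404 days by the defendant's active military service (September 24, 2001 to November 2, 2002), pushing the deadline to November 22, 2002.
None of the other events listed affects the running of the period under the stated rules.
Filing on February 8, 2003 missed the November 22, 2002 deadline — the action is time-barred.

TIME-BARRED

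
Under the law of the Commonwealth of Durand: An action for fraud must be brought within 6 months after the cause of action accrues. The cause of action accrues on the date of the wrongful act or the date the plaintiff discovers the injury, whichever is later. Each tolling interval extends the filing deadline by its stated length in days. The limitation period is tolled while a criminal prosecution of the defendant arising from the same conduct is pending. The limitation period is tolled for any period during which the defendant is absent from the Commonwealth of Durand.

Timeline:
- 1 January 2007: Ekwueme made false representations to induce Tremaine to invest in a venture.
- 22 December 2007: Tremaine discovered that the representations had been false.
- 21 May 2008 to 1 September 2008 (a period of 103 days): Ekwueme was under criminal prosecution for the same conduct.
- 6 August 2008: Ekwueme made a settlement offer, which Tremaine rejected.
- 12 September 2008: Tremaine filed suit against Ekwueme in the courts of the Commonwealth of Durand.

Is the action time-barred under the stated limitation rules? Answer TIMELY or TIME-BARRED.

Because discovery on 22 December 2007 post-dates the 1 January 2007 act, accrual under the later-of rule falls on 22 December 2007.
The untolled deadline — 6 months after 22 December 2007 — is 22 June 2008.
The period was tolled for 103 days by the pending criminal prosecution (21 May 2008 to 1 September 2008), pushing the deadline to 3 October 2008.
None of the other events listed affects the running of the period under the stated rules.
Filing on 12 September 2008 beat the 3 October 2008 deadline — the action is timely.

TIMELY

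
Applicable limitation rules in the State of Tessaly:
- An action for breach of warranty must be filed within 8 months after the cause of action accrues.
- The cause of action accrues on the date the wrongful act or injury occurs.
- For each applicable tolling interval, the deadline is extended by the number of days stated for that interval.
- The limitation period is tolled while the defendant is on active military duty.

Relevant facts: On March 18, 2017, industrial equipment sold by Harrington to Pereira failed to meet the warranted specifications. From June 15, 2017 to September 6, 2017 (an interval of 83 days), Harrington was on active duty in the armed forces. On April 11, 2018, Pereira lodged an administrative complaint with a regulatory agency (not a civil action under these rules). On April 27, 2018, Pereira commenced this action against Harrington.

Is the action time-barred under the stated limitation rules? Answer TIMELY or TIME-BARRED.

The cause of action accrued on March 18, 2017, the date of the act.
Adding the 8 months base period to March 18, 2017 gives a deadline of November 18, 2017, before any tolling.
Because the defendant's active military service ran from June 15, 2017 to September 6, 2017, the deadline is extended by 83 days to February 9, 2018.
Nothing else in the chronology tolls or restarts the period.
Filing on April 27, 2018 missed the February 9, 2018 deadline — the action is time-barred.

TIME-BARRED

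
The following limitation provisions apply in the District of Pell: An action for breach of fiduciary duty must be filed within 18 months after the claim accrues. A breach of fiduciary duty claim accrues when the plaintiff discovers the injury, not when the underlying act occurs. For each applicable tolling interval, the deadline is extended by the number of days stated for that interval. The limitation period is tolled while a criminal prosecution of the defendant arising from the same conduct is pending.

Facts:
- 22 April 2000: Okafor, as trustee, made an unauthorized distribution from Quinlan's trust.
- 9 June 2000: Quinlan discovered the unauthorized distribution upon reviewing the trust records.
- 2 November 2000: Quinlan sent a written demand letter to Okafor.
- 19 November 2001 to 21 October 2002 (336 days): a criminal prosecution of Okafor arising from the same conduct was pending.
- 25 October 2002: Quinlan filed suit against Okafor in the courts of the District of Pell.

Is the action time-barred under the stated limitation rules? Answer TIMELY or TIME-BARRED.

TIMELY

Accrual is tied to discovery, so the period began on 9 June 2000 rather than on 22 April 2000 when the act occurred.
The untolled deadline — 18 months after 9 June 2000 — is 9 December 2001.
The pending criminal prosecution from 19 November 2001 to 21 October 2002 tolled the period for 336 days, extending the deadline to 10 November 2002.
Nothing else in the chronology tolls or restarts the period.
Quinlan filed on 25 October 2002, before the 10 November 2002 deadline, so the action is timely.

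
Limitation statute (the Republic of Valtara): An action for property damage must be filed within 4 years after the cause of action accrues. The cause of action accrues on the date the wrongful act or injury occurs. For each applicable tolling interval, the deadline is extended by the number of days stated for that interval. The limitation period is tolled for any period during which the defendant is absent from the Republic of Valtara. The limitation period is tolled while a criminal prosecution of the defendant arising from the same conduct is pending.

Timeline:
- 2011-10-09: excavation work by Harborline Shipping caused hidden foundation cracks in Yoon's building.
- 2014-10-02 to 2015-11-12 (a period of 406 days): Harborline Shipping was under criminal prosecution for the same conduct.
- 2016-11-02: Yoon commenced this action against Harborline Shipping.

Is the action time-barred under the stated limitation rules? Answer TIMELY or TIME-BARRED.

TIMELY

The cause of action accrued on 2011-10-09, the date of the act.
4 years from 2011-10-09 is 2015-10-09.
Because the pending criminal prosecution ran from 2014-10-02 to 2015-11-12, the deadline is extended by 406 days to 2016-11-18.
Yoon filed on 2016-11-02, before the 2016-11-18 deadline, so the action is timely.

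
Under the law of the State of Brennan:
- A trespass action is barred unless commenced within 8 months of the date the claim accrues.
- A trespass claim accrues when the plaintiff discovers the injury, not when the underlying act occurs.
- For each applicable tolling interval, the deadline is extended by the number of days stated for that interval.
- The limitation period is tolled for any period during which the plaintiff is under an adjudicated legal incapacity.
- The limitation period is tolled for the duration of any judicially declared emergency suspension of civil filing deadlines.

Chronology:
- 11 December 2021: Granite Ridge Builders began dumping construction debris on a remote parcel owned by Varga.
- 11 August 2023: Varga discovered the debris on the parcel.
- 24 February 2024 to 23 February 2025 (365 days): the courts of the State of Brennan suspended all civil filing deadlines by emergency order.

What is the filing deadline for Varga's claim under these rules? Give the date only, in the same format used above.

Accrual is tied to discovery, so the period began on 11 August 2023 rather than on 11 December 2021 when the act occurred.
8 months from 11 August 2023 is 11 April 2024.
Because the emergency suspension of filing deadlines ran from 24 February 2024 to 23 February 2025, the deadline is extended by 365 days to 11 April 2025.

11 April 2025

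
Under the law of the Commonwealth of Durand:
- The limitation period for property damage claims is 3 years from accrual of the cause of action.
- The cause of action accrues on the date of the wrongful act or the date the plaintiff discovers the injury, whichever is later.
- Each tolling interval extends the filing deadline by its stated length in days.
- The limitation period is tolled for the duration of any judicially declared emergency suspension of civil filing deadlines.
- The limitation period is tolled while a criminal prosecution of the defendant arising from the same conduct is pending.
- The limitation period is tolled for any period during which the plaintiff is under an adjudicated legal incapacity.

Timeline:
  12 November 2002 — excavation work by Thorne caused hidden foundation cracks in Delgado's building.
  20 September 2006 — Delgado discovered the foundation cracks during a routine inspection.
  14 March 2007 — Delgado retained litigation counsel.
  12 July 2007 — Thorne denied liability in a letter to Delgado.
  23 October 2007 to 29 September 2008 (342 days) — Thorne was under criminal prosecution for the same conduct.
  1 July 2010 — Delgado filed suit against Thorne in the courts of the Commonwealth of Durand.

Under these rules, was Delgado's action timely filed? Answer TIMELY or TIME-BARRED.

TIMELY

The claim accrued on 20 September 2006 — the later of the 12 November 2002 act and the 20 September 2006 discovery.
3 years from 20 September 2006 is 20 September 2009.
Because the pending criminal prosecution ran from 23 October 2007 to 29 September 2008, the deadline is extended by 342 days to 28 August 2010.
The other events in the timeline have no effect on the limitation period under the stated rules.
Delgado filed on 1 July 2010, before the 28 August 2010 deadline, so the action is timely.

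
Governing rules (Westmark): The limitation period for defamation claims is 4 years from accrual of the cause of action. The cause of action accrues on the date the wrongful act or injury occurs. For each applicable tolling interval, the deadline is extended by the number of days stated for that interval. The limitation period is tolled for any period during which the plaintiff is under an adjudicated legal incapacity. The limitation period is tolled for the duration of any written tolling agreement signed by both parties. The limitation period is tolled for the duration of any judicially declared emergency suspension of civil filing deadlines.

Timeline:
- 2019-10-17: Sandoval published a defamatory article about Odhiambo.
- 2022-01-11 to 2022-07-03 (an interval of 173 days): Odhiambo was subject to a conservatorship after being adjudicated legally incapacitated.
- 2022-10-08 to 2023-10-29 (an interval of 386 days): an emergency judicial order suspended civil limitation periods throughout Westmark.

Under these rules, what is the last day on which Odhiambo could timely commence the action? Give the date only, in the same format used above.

2025-04-28

The limitation period began to run on 2019-10-17.
4 years from 2019-10-17 is 2023-10-17.
The plaintiff's legal incapacity from 2022-01-11 to 2022-07-03 tolled the period for 173 days, extending the deadline to 2024-04-07.
Because the emergency suspension of filing deadlines ran from 2022-10-08 to 2023-10-29, the deadline is extended by 386 days to 2025-04-28.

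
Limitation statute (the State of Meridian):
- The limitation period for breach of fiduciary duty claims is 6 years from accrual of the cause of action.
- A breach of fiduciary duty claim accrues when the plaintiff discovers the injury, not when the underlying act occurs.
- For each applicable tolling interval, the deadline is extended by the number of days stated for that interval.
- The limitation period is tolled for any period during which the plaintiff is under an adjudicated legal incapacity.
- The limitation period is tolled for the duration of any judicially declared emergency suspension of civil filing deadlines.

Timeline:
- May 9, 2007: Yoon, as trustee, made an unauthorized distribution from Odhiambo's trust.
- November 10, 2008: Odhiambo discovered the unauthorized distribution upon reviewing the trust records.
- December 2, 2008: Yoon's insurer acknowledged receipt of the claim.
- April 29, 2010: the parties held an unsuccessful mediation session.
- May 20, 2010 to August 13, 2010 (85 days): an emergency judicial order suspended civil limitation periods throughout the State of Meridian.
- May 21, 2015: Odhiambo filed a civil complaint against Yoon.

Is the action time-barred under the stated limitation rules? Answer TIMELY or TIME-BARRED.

Under the discovery rule, the claim accrued on November 10, 2008, when Odhiambo discovered the injury — not on the May 9, 2007 date of the underlying act.
6 years from November 10, 2008 is November 10, 2014.
The emergency suspension of filing deadlines from May 20, 2010 to August 13, 2010 tolled the period for 85 days, extending the deadline to February 3, 2015.
Nothing else in the chronology tolls or restarts the period.
The May 21, 2015 filing falls after the February 3, 2015 deadline; the claim is time-barred.

TIME-BARRED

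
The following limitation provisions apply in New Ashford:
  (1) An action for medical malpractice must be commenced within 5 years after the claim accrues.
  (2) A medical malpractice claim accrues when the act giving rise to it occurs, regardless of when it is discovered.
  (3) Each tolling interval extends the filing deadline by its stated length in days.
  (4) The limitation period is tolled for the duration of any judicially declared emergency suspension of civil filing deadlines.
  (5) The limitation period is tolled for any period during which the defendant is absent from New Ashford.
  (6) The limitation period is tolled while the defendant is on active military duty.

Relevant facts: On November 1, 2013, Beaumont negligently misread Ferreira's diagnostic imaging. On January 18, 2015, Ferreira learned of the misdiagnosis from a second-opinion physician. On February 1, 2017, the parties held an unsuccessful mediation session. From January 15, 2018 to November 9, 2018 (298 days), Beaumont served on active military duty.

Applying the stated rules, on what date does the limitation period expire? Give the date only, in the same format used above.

August 26, 2019

The claim accrued on November 1, 2013, when the wrongful act occurred; under the stated occurrence rule the January 18, 2015 discovery does not delay accrual.
Adding the 5 years base period to November 1, 2013 gives a deadline of November 1, 2018, before any tolling.
The period was tolled for 298 days by the defendant's active military service (January 15, 2018 to November 9, 2018), pushing the deadline to August 26, 2019.
None of the other events listed affects the running of the period under the stated rules.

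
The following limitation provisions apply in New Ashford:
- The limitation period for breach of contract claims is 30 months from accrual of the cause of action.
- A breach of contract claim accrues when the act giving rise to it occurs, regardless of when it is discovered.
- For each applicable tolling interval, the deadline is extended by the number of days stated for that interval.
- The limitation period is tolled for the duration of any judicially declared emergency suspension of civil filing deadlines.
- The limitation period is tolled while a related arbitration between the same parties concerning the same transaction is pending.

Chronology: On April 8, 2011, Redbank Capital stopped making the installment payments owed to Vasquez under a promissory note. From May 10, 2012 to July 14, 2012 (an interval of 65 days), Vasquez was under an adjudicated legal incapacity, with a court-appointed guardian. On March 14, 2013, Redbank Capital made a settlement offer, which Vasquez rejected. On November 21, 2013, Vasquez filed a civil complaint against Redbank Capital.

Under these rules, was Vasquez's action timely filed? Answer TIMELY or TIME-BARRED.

TIME-BARRED

The claim accrued on April 8, 2011, when the wrongful act occurred.
The untolled deadline — 30 months after April 8, 2011 — is October 8, 2013.
Although the plaintiff's incapacity ran from May 10, 2012 to July 14, 2012, the stated rules do not make that a tolling event, so it is disregarded.
The other events in the timeline have no effect on the limitation period under the stated rules.
The November 21, 2013 filing falls after the October 8, 2013 deadline; the claim is time-barred.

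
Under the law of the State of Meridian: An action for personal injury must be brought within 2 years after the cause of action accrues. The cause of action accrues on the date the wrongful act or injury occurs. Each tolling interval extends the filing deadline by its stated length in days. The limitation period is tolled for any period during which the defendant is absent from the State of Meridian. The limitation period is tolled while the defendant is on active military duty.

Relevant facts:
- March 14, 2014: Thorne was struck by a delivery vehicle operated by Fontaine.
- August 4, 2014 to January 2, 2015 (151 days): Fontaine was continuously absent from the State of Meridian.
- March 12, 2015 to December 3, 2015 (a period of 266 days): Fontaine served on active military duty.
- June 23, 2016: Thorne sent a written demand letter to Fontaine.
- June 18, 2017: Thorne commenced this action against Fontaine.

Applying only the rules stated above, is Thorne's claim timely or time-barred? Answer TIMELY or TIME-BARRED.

The cause of action accrued on March 14, 2014, the date of the act.
2 years from March 14, 2014 is March 14, 2016.
The period was tolled for 151 days by the defendant's absence from the jurisdiction (August 4, 2014 to January 2, 2015), pushing the deadline to August 12, 2016.
The defendant's active military service from March 12, 2015 to December 3, 2015 tolled the period for 266 days, extending the deadline to May 5, 2017.
None of the other events listed affects the running of the period under the stated rules.
Thorne filed on June 18, 2017, after the May 5, 2017 deadline, so the action is time-barred.

TIME-BARRED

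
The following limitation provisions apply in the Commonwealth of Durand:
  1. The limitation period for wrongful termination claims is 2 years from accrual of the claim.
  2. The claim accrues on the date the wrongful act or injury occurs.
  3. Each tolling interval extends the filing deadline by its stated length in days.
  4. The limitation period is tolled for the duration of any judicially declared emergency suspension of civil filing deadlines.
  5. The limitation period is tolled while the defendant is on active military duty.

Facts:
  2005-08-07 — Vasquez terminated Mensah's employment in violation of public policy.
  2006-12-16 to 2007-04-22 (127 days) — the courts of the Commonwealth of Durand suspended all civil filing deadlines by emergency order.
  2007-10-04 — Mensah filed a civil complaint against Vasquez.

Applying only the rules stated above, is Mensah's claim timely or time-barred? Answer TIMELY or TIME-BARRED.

TIMELY

The claim accrued on 2005-08-07, when the wrongful act occurred.
Adding the 2 years base period to 2005-08-07 gives a deadline of 2007-08-07, before any tolling.
The period was tolled for 127 days by the emergency suspension of filing deadlines (2006-12-16 to 2007-04-22), pushing the deadline to 2007-12-12.
Mensah filed on 2007-10-04, before the 2007-12-12 deadline, so the action is timely.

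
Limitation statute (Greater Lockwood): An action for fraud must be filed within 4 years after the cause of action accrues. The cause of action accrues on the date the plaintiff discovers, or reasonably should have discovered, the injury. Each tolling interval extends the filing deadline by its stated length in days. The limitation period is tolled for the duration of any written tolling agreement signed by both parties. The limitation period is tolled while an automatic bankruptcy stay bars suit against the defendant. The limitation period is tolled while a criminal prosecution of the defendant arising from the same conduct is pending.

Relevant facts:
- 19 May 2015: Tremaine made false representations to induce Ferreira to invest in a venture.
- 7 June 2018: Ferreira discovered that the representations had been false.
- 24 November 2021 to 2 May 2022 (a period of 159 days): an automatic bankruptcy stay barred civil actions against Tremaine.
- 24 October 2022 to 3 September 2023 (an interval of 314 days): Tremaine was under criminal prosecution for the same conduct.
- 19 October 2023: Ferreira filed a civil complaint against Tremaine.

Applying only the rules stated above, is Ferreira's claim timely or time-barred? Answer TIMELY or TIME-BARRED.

The claim did not accrue until Ferreira discovered the injury on 7 June 2018; the 19 May 2015 act date does not start the clock under the stated rule.
Adding the 4 years base period to 7 June 2018 gives a deadline of 7 June 2022, before any tolling.
Because the automatic bankruptcy stay ran from 24 November 2021 to 2 May 2022, the deadline is extended by 159 days to 13 November 2022.
Because the pending criminal prosecution ran from 24 October 2022 to 3 September 2023, the deadline is extended by 314 days to 23 September 2023.
Ferreira filed on 19 October 2023, after the 23 September 2023 deadline, so the action is time-barred.

TIME-BARRED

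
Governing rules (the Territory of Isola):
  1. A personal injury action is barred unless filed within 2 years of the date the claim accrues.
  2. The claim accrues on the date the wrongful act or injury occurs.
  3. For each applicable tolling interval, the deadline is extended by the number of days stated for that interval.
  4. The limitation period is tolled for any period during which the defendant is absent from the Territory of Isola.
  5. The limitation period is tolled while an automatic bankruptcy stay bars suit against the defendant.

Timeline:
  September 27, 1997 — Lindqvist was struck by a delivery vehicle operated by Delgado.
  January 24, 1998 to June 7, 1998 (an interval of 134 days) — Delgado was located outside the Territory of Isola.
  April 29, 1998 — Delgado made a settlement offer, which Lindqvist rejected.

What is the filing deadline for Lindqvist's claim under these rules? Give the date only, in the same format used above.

February 8, 2000

The limitation period began to run on September 27, 1997.
2 years from September 27, 1997 is September 27, 1999.
Because the defendant's absence from the jurisdiction ran from January 24, 1998 to June 7, 1998, the deadline is extended by 134 days to February 8, 2000.
The other events in the timeline have no effect on the limitation period under the stated rules.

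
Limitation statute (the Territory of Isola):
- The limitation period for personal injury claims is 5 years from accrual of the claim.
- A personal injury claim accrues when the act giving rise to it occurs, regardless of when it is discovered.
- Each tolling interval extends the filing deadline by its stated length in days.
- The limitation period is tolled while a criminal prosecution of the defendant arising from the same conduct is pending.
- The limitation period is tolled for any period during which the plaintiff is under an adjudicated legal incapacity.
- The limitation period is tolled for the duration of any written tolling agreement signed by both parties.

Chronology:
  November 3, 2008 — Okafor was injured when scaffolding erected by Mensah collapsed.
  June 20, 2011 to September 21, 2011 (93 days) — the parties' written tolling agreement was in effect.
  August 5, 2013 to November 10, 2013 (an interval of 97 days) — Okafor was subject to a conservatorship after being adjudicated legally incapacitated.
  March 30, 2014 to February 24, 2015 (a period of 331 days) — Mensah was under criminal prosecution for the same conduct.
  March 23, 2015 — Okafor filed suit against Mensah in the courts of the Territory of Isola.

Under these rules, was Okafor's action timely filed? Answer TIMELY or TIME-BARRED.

TIMELY

The limitation period began to run on November 3, 2008.
The untolled deadline — 5 years after November 3, 2008 — is November 3, 2013.
Because the written tolling agreement ran from June 20, 2011 to September 21, 2011, the deadline is extended by 93 days to February 4, 2014.
Because the plaintiff's legal incapacity ran from August 5, 2013 to November 10, 2013, the deadline is extended by 97 days to May 12, 2014.
Because the pending criminal prosecution ran from March 30, 2014 to February 24, 2015, the deadline is extended by 331 days to April 8, 2015.
Filing on March 23, 2015 beat the April 8, 2015 deadline — the action is timely.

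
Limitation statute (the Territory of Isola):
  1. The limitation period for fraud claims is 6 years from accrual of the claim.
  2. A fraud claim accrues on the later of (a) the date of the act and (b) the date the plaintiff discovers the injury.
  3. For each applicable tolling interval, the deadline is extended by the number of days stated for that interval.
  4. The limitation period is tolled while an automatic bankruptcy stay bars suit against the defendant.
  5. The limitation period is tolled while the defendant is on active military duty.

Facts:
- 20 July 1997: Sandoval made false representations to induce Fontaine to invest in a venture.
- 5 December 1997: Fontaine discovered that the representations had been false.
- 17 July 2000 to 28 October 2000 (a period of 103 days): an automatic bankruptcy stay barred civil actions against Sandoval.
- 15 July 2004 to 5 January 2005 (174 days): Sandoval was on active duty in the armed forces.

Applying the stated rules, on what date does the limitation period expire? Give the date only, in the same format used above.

The claim accrued on 5 December 1997 — the later of the 20 July 1997 act and the 5 December 1997 discovery.
6 years from 5 December 1997 is 5 December 2003.
The automatic bankruptcy stay from 17 July 2000 to 28 October 2000 tolled the period for 103 days, extending the deadline to 17 March 2004.
The defendant's active military service from 15 July 2004 to 5 January 2005 began after the period had already run on 17 March 2004, so it has no tolling effect.

17 March 2004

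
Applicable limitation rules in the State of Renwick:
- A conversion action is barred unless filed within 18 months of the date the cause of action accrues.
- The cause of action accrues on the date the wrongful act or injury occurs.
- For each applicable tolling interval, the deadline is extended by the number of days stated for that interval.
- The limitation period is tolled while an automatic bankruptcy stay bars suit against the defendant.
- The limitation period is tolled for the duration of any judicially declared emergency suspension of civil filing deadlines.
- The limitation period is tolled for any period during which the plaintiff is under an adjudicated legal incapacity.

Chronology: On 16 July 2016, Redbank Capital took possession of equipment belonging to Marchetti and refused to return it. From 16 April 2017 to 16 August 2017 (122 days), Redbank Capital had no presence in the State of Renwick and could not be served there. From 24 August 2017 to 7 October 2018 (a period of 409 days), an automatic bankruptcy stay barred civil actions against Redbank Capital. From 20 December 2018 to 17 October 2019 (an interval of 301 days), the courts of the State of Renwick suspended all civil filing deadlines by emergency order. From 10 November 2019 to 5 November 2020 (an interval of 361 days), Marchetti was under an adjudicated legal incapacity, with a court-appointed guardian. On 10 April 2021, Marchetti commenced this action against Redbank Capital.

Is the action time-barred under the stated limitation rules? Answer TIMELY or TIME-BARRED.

TIME-BARRED

The cause of action accrued on 16 July 2016, the date of the act.
The untolled deadline — 18 months after 16 July 2016 — is 16 January 2018.
Because the automatic bankruptcy stay ran from 24 August 2017 to 7 October 2018, the deadline is extended by 409 days to 1 March 2019.
Because the emergency suspension of filing deadlines ran from 20 December 2018 to 17 October 2019, the deadline is extended by 301 days to 27 December 2019.
The period was tolled for 361 days by the plaintiff's legal incapacity (10 November 2019 to 5 November 2020), pushing the deadline to 22 December 2020.
Although the defendant's absence ran from 16 April 2017 to 16 August 2017, the stated rules do not make that a tolling event, so it is disregarded.
Filing on 10 April 2021 missed the 22 December 2020 deadline — the action is time-barred.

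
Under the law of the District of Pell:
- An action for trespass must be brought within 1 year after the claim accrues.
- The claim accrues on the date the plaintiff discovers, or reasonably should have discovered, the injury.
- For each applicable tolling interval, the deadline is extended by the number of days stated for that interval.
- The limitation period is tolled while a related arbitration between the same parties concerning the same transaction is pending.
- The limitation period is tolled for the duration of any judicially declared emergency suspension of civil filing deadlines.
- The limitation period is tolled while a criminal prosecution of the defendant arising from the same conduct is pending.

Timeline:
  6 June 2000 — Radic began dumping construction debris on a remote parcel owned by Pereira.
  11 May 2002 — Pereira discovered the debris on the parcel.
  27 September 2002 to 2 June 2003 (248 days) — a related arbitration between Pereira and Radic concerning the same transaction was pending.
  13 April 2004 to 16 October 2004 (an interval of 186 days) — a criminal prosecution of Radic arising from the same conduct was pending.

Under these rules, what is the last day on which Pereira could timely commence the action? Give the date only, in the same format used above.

The claim did not accrue until Pereira discovered the injury on 11 May 2002; the 6 June 2000 act date does not start the clock under the stated rule.
1 year from 11 May 2002 is 11 May 2003.
The pending related arbitration from 27 September 2002 to 2 June 2003 tolled the period for 248 days, extending the deadline to 14 January 2004.
The pending criminal prosecution from 13 April 2004 to 16 October 2004 began after the period had already run on 14 January 2004, so it has no tolling effect.

14 January 2004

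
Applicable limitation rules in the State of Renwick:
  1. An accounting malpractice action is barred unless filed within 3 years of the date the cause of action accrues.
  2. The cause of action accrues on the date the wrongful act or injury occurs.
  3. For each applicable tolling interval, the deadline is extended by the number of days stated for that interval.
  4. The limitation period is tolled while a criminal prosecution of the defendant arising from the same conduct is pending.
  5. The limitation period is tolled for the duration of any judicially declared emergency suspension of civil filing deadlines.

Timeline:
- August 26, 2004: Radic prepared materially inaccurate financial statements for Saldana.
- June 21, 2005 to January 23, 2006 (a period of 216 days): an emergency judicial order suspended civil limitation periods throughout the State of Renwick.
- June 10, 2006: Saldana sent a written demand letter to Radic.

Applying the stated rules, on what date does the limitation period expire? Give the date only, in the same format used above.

March 29, 2008

The claim accrued on August 26, 2004, when the wrongful act occurred.
Adding the 3 years base period to August 26, 2004 gives a deadline of August 26, 2007, before any tolling.
Because the emergency suspension of filing deadlines ran from June 21, 2005 to January 23, 2006, the deadline is extended by 216 days to March 29, 2008.
None of the other events listed affects the running of the period under the stated rules.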